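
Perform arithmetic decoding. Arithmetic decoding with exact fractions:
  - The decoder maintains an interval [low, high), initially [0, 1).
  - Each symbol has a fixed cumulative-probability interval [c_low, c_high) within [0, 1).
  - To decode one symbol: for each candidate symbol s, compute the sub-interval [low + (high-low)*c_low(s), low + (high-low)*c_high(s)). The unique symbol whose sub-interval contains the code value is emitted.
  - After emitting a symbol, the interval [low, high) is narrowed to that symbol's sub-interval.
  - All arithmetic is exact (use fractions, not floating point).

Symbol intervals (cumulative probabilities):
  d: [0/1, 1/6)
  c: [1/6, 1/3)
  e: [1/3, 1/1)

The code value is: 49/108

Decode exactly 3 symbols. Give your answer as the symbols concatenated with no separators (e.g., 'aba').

Step 1: interval [0/1, 1/1), width = 1/1 - 0/1 = 1/1
  'd': [0/1 + 1/1*0/1, 0/1 + 1/1*1/6) = [0/1, 1/6)
  'c': [0/1 + 1/1*1/6, 0/1 + 1/1*1/3) = [1/6, 1/3)
  'e': [0/1 + 1/1*1/3, 0/1 + 1/1*1/1) = [1/3, 1/1) <- contains code 49/108
  emit 'e', narrow to [1/3, 1/1)
Step 2: interval [1/3, 1/1), width = 1/1 - 1/3 = 2/3
  'd': [1/3 + 2/3*0/1, 1/3 + 2/3*1/6) = [1/3, 4/9)
  'c': [1/3 + 2/3*1/6, 1/3 + 2/3*1/3) = [4/9, 5/9) <- contains code 49/108
  'e': [1/3 + 2/3*1/3, 1/3 + 2/3*1/1) = [5/9, 1/1)
  emit 'c', narrow to [4/9, 5/9)
Step 3: interval [4/9, 5/9), width = 5/9 - 4/9 = 1/9
  'd': [4/9 + 1/9*0/1, 4/9 + 1/9*1/6) = [4/9, 25/54) <- contains code 49/108
  'c': [4/9 + 1/9*1/6, 4/9 + 1/9*1/3) = [25/54, 13/27)
  'e': [4/9 + 1/9*1/3, 4/9 + 1/9*1/1) = [13/27, 5/9)
  emit 'd', narrow to [4/9, 25/54)

Answer: ecd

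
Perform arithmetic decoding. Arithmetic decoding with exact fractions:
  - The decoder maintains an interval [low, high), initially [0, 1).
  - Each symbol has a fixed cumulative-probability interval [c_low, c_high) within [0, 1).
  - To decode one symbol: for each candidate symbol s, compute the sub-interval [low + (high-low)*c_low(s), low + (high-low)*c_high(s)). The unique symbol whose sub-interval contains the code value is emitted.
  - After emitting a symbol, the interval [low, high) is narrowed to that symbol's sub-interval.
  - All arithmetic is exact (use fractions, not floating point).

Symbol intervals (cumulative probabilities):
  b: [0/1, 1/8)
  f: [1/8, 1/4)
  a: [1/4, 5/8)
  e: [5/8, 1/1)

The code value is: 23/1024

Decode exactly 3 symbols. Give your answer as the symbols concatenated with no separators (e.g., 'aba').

Answer: bfa

Derivation:
Step 1: interval [0/1, 1/1), width = 1/1 - 0/1 = 1/1
  'b': [0/1 + 1/1*0/1, 0/1 + 1/1*1/8) = [0/1, 1/8) <- contains code 23/1024
  'f': [0/1 + 1/1*1/8, 0/1 + 1/1*1/4) = [1/8, 1/4)
  'a': [0/1 + 1/1*1/4, 0/1 + 1/1*5/8) = [1/4, 5/8)
  'e': [0/1 + 1/1*5/8, 0/1 + 1/1*1/1) = [5/8, 1/1)
  emit 'b', narrow to [0/1, 1/8)
Step 2: interval [0/1, 1/8), width = 1/8 - 0/1 = 1/8
  'b': [0/1 + 1/8*0/1, 0/1 + 1/8*1/8) = [0/1, 1/64)
  'f': [0/1 + 1/8*1/8, 0/1 + 1/8*1/4) = [1/64, 1/32) <- contains code 23/1024
  'a': [0/1 + 1/8*1/4, 0/1 + 1/8*5/8) = [1/32, 5/64)
  'e': [0/1 + 1/8*5/8, 0/1 + 1/8*1/1) = [5/64, 1/8)
  emit 'f', narrow to [1/64, 1/32)
Step 3: interval [1/64, 1/32), width = 1/32 - 1/64 = 1/64
  'b': [1/64 + 1/64*0/1, 1/64 + 1/64*1/8) = [1/64, 9/512)
  'f': [1/64 + 1/64*1/8, 1/64 + 1/64*1/4) = [9/512, 5/256)
  'a': [1/64 + 1/64*1/4, 1/64 + 1/64*5/8) = [5/256, 13/512) <- contains code 23/1024
  'e': [1/64 + 1/64*5/8, 1/64 + 1/64*1/1) = [13/512, 1/32)
  emit 'a', narrow to [5/256, 13/512)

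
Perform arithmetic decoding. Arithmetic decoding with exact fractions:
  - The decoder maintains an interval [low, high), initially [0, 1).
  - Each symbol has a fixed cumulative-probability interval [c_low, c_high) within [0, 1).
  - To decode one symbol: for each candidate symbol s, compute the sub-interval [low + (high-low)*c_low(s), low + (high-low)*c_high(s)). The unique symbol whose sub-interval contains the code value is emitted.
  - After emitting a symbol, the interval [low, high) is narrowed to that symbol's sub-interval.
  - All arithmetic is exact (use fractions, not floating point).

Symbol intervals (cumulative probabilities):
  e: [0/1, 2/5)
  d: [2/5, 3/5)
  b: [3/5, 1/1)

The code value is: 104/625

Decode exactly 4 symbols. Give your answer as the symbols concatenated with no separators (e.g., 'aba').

Answer: edee

Derivation:
Step 1: interval [0/1, 1/1), width = 1/1 - 0/1 = 1/1
  'e': [0/1 + 1/1*0/1, 0/1 + 1/1*2/5) = [0/1, 2/5) <- contains code 104/625
  'd': [0/1 + 1/1*2/5, 0/1 + 1/1*3/5) = [2/5, 3/5)
  'b': [0/1 + 1/1*3/5, 0/1 + 1/1*1/1) = [3/5, 1/1)
  emit 'e', narrow to [0/1, 2/5)
Step 2: interval [0/1, 2/5), width = 2/5 - 0/1 = 2/5
  'e': [0/1 + 2/5*0/1, 0/1 + 2/5*2/5) = [0/1, 4/25)
  'd': [0/1 + 2/5*2/5, 0/1 + 2/5*3/5) = [4/25, 6/25) <- contains code 104/625
  'b': [0/1 + 2/5*3/5, 0/1 + 2/5*1/1) = [6/25, 2/5)
  emit 'd', narrow to [4/25, 6/25)
Step 3: interval [4/25, 6/25), width = 6/25 - 4/25 = 2/25
  'e': [4/25 + 2/25*0/1, 4/25 + 2/25*2/5) = [4/25, 24/125) <- contains code 104/625
  'd': [4/25 + 2/25*2/5, 4/25 + 2/25*3/5) = [24/125, 26/125)
  'b': [4/25 + 2/25*3/5, 4/25 + 2/25*1/1) = [26/125, 6/25)
  emit 'e', narrow to [4/25, 24/125)
Step 4: interval [4/25, 24/125), width = 24/125 - 4/25 = 4/125
  'e': [4/25 + 4/125*0/1, 4/25 + 4/125*2/5) = [4/25, 108/625) <- contains code 104/625
  'd': [4/25 + 4/125*2/5, 4/25 + 4/125*3/5) = [108/625, 112/625)
  'b': [4/25 + 4/125*3/5, 4/25 + 4/125*1/1) = [112/625, 24/125)
  emit 'e', narrow to [4/25, 108/625)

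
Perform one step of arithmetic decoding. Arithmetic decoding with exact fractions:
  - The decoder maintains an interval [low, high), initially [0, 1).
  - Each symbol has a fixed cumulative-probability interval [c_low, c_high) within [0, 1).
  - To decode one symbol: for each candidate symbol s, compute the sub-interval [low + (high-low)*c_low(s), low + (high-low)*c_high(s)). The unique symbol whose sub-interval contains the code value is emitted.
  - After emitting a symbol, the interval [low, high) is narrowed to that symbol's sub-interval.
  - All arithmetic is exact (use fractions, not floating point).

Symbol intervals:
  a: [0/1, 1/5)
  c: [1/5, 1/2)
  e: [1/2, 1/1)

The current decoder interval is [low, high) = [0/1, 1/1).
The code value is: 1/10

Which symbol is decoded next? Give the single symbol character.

Answer: a

Derivation:
Interval width = high − low = 1/1 − 0/1 = 1/1
Scaled code = (code − low) / width = (1/10 − 0/1) / 1/1 = 1/10
  a: [0/1, 1/5) ← scaled code falls here ✓
  c: [1/5, 1/2) 
  e: [1/2, 1/1) 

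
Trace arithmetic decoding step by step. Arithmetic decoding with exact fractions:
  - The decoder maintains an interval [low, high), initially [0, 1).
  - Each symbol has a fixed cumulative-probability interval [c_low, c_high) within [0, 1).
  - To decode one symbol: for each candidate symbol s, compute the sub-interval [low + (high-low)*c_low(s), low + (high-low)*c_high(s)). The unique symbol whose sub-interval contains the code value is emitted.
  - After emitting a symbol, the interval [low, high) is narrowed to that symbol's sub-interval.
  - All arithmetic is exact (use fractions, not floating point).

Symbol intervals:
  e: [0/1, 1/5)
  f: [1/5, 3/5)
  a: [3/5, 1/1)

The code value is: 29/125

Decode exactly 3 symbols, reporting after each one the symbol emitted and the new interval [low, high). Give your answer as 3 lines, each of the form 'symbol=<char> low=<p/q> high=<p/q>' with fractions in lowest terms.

Answer: symbol=f low=1/5 high=3/5
symbol=e low=1/5 high=7/25
symbol=f low=27/125 high=31/125

Derivation:
Step 1: interval [0/1, 1/1), width = 1/1 - 0/1 = 1/1
  'e': [0/1 + 1/1*0/1, 0/1 + 1/1*1/5) = [0/1, 1/5)
  'f': [0/1 + 1/1*1/5, 0/1 + 1/1*3/5) = [1/5, 3/5) <- contains code 29/125
  'a': [0/1 + 1/1*3/5, 0/1 + 1/1*1/1) = [3/5, 1/1)
  emit 'f', narrow to [1/5, 3/5)
Step 2: interval [1/5, 3/5), width = 3/5 - 1/5 = 2/5
  'e': [1/5 + 2/5*0/1, 1/5 + 2/5*1/5) = [1/5, 7/25) <- contains code 29/125
  'f': [1/5 + 2/5*1/5, 1/5 + 2/5*3/5) = [7/25, 11/25)
  'a': [1/5 + 2/5*3/5, 1/5 + 2/5*1/1) = [11/25, 3/5)
  emit 'e', narrow to [1/5, 7/25)
Step 3: interval [1/5, 7/25), width = 7/25 - 1/5 = 2/25
  'e': [1/5 + 2/25*0/1, 1/5 + 2/25*1/5) = [1/5, 27/125)
  'f': [1/5 + 2/25*1/5, 1/5 + 2/25*3/5) = [27/125, 31/125) <- contains code 29/125
  'a': [1/5 + 2/25*3/5, 1/5 + 2/25*1/1) = [31/125, 7/25)
  emit 'f', narrow to [27/125, 31/125)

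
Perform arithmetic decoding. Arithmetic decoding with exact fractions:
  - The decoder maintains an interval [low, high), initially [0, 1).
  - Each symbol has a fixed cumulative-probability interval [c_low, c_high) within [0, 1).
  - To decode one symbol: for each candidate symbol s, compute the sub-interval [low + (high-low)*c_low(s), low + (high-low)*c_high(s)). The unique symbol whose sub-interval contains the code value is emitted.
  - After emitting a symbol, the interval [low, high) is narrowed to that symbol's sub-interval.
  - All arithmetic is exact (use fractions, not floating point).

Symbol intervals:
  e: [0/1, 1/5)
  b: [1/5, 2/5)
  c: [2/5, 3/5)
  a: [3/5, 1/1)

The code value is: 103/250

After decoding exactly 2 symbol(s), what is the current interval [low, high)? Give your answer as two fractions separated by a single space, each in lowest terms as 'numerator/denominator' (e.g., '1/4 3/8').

Step 1: interval [0/1, 1/1), width = 1/1 - 0/1 = 1/1
  'e': [0/1 + 1/1*0/1, 0/1 + 1/1*1/5) = [0/1, 1/5)
  'b': [0/1 + 1/1*1/5, 0/1 + 1/1*2/5) = [1/5, 2/5)
  'c': [0/1 + 1/1*2/5, 0/1 + 1/1*3/5) = [2/5, 3/5) <- contains code 103/250
  'a': [0/1 + 1/1*3/5, 0/1 + 1/1*1/1) = [3/5, 1/1)
  emit 'c', narrow to [2/5, 3/5)
Step 2: interval [2/5, 3/5), width = 3/5 - 2/5 = 1/5
  'e': [2/5 + 1/5*0/1, 2/5 + 1/5*1/5) = [2/5, 11/25) <- contains code 103/250
  'b': [2/5 + 1/5*1/5, 2/5 + 1/5*2/5) = [11/25, 12/25)
  'c': [2/5 + 1/5*2/5, 2/5 + 1/5*3/5) = [12/25, 13/25)
  'a': [2/5 + 1/5*3/5, 2/5 + 1/5*1/1) = [13/25, 3/5)
  emit 'e', narrow to [2/5, 11/25)

Answer: 2/5 11/25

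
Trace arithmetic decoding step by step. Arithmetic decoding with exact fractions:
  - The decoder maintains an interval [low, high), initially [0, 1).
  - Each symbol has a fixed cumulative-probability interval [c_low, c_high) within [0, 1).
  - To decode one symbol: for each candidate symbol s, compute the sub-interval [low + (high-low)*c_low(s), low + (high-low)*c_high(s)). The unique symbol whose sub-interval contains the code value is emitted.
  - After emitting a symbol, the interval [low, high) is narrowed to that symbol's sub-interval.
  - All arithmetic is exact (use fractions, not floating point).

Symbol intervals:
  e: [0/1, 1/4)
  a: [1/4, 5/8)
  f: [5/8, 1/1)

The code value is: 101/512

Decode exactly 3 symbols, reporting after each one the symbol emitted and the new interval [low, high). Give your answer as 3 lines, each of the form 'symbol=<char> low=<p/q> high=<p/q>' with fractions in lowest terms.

Step 1: interval [0/1, 1/1), width = 1/1 - 0/1 = 1/1
  'e': [0/1 + 1/1*0/1, 0/1 + 1/1*1/4) = [0/1, 1/4) <- contains code 101/512
  'a': [0/1 + 1/1*1/4, 0/1 + 1/1*5/8) = [1/4, 5/8)
  'f': [0/1 + 1/1*5/8, 0/1 + 1/1*1/1) = [5/8, 1/1)
  emit 'e', narrow to [0/1, 1/4)
Step 2: interval [0/1, 1/4), width = 1/4 - 0/1 = 1/4
  'e': [0/1 + 1/4*0/1, 0/1 + 1/4*1/4) = [0/1, 1/16)
  'a': [0/1 + 1/4*1/4, 0/1 + 1/4*5/8) = [1/16, 5/32)
  'f': [0/1 + 1/4*5/8, 0/1 + 1/4*1/1) = [5/32, 1/4) <- contains code 101/512
  emit 'f', narrow to [5/32, 1/4)
Step 3: interval [5/32, 1/4), width = 1/4 - 5/32 = 3/32
  'e': [5/32 + 3/32*0/1, 5/32 + 3/32*1/4) = [5/32, 23/128)
  'a': [5/32 + 3/32*1/4, 5/32 + 3/32*5/8) = [23/128, 55/256) <- contains code 101/512
  'f': [5/32 + 3/32*5/8, 5/32 + 3/32*1/1) = [55/256, 1/4)
  emit 'a', narrow to [23/128, 55/256)

Answer: symbol=e low=0/1 high=1/4
symbol=f low=5/32 high=1/4
symbol=a low=23/128 high=55/256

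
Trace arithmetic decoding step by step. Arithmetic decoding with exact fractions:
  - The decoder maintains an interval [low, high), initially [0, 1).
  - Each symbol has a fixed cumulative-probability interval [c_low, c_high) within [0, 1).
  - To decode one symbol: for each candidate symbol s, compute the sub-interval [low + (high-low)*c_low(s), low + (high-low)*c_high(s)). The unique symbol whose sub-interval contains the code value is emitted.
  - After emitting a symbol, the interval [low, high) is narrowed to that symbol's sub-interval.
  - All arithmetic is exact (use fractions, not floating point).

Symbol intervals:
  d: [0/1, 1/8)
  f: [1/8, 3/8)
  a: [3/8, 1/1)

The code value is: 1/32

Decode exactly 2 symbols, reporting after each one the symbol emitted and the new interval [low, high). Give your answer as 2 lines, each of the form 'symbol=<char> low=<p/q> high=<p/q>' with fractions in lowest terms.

Step 1: interval [0/1, 1/1), width = 1/1 - 0/1 = 1/1
  'd': [0/1 + 1/1*0/1, 0/1 + 1/1*1/8) = [0/1, 1/8) <- contains code 1/32
  'f': [0/1 + 1/1*1/8, 0/1 + 1/1*3/8) = [1/8, 3/8)
  'a': [0/1 + 1/1*3/8, 0/1 + 1/1*1/1) = [3/8, 1/1)
  emit 'd', narrow to [0/1, 1/8)
Step 2: interval [0/1, 1/8), width = 1/8 - 0/1 = 1/8
  'd': [0/1 + 1/8*0/1, 0/1 + 1/8*1/8) = [0/1, 1/64)
  'f': [0/1 + 1/8*1/8, 0/1 + 1/8*3/8) = [1/64, 3/64) <- contains code 1/32
  'a': [0/1 + 1/8*3/8, 0/1 + 1/8*1/1) = [3/64, 1/8)
  emit 'f', narrow to [1/64, 3/64)

Answer: symbol=d low=0/1 high=1/8
symbol=f low=1/64 high=3/64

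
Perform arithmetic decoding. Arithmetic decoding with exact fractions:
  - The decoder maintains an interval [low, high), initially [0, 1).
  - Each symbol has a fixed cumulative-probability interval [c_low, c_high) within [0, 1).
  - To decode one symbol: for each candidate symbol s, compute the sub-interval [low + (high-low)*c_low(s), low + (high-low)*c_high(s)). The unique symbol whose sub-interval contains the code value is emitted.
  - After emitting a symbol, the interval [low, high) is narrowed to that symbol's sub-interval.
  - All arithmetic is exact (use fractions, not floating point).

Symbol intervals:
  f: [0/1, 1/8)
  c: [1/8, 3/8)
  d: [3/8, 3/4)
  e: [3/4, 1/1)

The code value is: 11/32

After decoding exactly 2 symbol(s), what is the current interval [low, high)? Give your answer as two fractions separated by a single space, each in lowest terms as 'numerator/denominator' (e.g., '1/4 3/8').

Step 1: interval [0/1, 1/1), width = 1/1 - 0/1 = 1/1
  'f': [0/1 + 1/1*0/1, 0/1 + 1/1*1/8) = [0/1, 1/8)
  'c': [0/1 + 1/1*1/8, 0/1 + 1/1*3/8) = [1/8, 3/8) <- contains code 11/32
  'd': [0/1 + 1/1*3/8, 0/1 + 1/1*3/4) = [3/8, 3/4)
  'e': [0/1 + 1/1*3/4, 0/1 + 1/1*1/1) = [3/4, 1/1)
  emit 'c', narrow to [1/8, 3/8)
Step 2: interval [1/8, 3/8), width = 3/8 - 1/8 = 1/4
  'f': [1/8 + 1/4*0/1, 1/8 + 1/4*1/8) = [1/8, 5/32)
  'c': [1/8 + 1/4*1/8, 1/8 + 1/4*3/8) = [5/32, 7/32)
  'd': [1/8 + 1/4*3/8, 1/8 + 1/4*3/4) = [7/32, 5/16)
  'e': [1/8 + 1/4*3/4, 1/8 + 1/4*1/1) = [5/16, 3/8) <- contains code 11/32
  emit 'e', narrow to [5/16, 3/8)

Answer: 5/16 3/8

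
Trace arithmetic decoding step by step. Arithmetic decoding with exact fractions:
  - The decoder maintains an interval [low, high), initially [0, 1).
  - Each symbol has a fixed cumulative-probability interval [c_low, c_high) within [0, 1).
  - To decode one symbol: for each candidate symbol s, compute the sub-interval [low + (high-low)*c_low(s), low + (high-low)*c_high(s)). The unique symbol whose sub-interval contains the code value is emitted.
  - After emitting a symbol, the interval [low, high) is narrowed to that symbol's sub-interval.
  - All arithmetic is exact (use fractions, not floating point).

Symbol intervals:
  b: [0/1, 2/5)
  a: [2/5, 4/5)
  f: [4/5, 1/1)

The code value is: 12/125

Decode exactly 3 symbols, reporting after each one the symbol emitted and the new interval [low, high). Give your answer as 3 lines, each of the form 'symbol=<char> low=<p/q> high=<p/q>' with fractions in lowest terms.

Answer: symbol=b low=0/1 high=2/5
symbol=b low=0/1 high=4/25
symbol=a low=8/125 high=16/125

Derivation:
Step 1: interval [0/1, 1/1), width = 1/1 - 0/1 = 1/1
  'b': [0/1 + 1/1*0/1, 0/1 + 1/1*2/5) = [0/1, 2/5) <- contains code 12/125
  'a': [0/1 + 1/1*2/5, 0/1 + 1/1*4/5) = [2/5, 4/5)
  'f': [0/1 + 1/1*4/5, 0/1 + 1/1*1/1) = [4/5, 1/1)
  emit 'b', narrow to [0/1, 2/5)
Step 2: interval [0/1, 2/5), width = 2/5 - 0/1 = 2/5
  'b': [0/1 + 2/5*0/1, 0/1 + 2/5*2/5) = [0/1, 4/25) <- contains code 12/125
  'a': [0/1 + 2/5*2/5, 0/1 + 2/5*4/5) = [4/25, 8/25)
  'f': [0/1 + 2/5*4/5, 0/1 + 2/5*1/1) = [8/25, 2/5)
  emit 'b', narrow to [0/1, 4/25)
Step 3: interval [0/1, 4/25), width = 4/25 - 0/1 = 4/25
  'b': [0/1 + 4/25*0/1, 0/1 + 4/25*2/5) = [0/1, 8/125)
  'a': [0/1 + 4/25*2/5, 0/1 + 4/25*4/5) = [8/125, 16/125) <- contains code 12/125
  'f': [0/1 + 4/25*4/5, 0/1 + 4/25*1/1) = [16/125, 4/25)
  emit 'a', narrow to [8/125, 16/125)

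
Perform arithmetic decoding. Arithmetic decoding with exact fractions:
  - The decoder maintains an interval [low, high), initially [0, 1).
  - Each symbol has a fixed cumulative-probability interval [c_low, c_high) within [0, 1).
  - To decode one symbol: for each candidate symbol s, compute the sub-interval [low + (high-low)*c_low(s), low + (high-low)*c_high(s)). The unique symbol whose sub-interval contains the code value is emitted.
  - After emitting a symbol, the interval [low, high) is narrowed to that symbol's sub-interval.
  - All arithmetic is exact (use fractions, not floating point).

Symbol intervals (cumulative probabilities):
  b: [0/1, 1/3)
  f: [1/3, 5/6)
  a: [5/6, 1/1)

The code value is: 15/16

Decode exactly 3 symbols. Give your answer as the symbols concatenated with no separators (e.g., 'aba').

Step 1: interval [0/1, 1/1), width = 1/1 - 0/1 = 1/1
  'b': [0/1 + 1/1*0/1, 0/1 + 1/1*1/3) = [0/1, 1/3)
  'f': [0/1 + 1/1*1/3, 0/1 + 1/1*5/6) = [1/3, 5/6)
  'a': [0/1 + 1/1*5/6, 0/1 + 1/1*1/1) = [5/6, 1/1) <- contains code 15/16
  emit 'a', narrow to [5/6, 1/1)
Step 2: interval [5/6, 1/1), width = 1/1 - 5/6 = 1/6
  'b': [5/6 + 1/6*0/1, 5/6 + 1/6*1/3) = [5/6, 8/9)
  'f': [5/6 + 1/6*1/3, 5/6 + 1/6*5/6) = [8/9, 35/36) <- contains code 15/16
  'a': [5/6 + 1/6*5/6, 5/6 + 1/6*1/1) = [35/36, 1/1)
  emit 'f', narrow to [8/9, 35/36)
Step 3: interval [8/9, 35/36), width = 35/36 - 8/9 = 1/12
  'b': [8/9 + 1/12*0/1, 8/9 + 1/12*1/3) = [8/9, 11/12)
  'f': [8/9 + 1/12*1/3, 8/9 + 1/12*5/6) = [11/12, 23/24) <- contains code 15/16
  'a': [8/9 + 1/12*5/6, 8/9 + 1/12*1/1) = [23/24, 35/36)
  emit 'f', narrow to [11/12, 23/24)

Answer: aff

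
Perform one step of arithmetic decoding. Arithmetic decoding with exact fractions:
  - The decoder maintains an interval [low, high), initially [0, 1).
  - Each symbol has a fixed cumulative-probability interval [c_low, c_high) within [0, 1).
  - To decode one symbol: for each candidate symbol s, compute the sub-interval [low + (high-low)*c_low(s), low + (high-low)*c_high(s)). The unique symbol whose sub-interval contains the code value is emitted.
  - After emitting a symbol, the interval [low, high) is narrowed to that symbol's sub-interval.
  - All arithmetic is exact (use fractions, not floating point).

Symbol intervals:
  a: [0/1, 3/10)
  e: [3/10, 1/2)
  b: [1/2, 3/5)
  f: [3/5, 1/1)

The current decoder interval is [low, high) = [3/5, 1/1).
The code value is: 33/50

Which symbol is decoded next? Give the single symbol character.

Answer: a

Derivation:
Interval width = high − low = 1/1 − 3/5 = 2/5
Scaled code = (code − low) / width = (33/50 − 3/5) / 2/5 = 3/20
  a: [0/1, 3/10) ← scaled code falls here ✓
  e: [3/10, 1/2) 
  b: [1/2, 3/5) 
  f: [3/5, 1/1) 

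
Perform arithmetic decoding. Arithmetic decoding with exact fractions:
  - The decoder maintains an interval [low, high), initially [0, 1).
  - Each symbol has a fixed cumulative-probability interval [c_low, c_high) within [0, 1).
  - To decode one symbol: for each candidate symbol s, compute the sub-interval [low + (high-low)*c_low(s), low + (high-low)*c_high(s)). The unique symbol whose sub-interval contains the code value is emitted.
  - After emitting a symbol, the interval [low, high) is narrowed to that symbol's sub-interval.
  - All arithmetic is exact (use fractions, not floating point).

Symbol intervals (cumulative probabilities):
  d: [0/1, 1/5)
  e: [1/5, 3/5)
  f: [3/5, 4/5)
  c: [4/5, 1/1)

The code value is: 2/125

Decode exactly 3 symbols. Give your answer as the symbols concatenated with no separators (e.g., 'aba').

Step 1: interval [0/1, 1/1), width = 1/1 - 0/1 = 1/1
  'd': [0/1 + 1/1*0/1, 0/1 + 1/1*1/5) = [0/1, 1/5) <- contains code 2/125
  'e': [0/1 + 1/1*1/5, 0/1 + 1/1*3/5) = [1/5, 3/5)
  'f': [0/1 + 1/1*3/5, 0/1 + 1/1*4/5) = [3/5, 4/5)
  'c': [0/1 + 1/1*4/5, 0/1 + 1/1*1/1) = [4/5, 1/1)
  emit 'd', narrow to [0/1, 1/5)
Step 2: interval [0/1, 1/5), width = 1/5 - 0/1 = 1/5
  'd': [0/1 + 1/5*0/1, 0/1 + 1/5*1/5) = [0/1, 1/25) <- contains code 2/125
  'e': [0/1 + 1/5*1/5, 0/1 + 1/5*3/5) = [1/25, 3/25)
  'f': [0/1 + 1/5*3/5, 0/1 + 1/5*4/5) = [3/25, 4/25)
  'c': [0/1 + 1/5*4/5, 0/1 + 1/5*1/1) = [4/25, 1/5)
  emit 'd', narrow to [0/1, 1/25)
Step 3: interval [0/1, 1/25), width = 1/25 - 0/1 = 1/25
  'd': [0/1 + 1/25*0/1, 0/1 + 1/25*1/5) = [0/1, 1/125)
  'e': [0/1 + 1/25*1/5, 0/1 + 1/25*3/5) = [1/125, 3/125) <- contains code 2/125
  'f': [0/1 + 1/25*3/5, 0/1 + 1/25*4/5) = [3/125, 4/125)
  'c': [0/1 + 1/25*4/5, 0/1 + 1/25*1/1) = [4/125, 1/25)
  emit 'e', narrow to [1/125, 3/125)

Answer: dde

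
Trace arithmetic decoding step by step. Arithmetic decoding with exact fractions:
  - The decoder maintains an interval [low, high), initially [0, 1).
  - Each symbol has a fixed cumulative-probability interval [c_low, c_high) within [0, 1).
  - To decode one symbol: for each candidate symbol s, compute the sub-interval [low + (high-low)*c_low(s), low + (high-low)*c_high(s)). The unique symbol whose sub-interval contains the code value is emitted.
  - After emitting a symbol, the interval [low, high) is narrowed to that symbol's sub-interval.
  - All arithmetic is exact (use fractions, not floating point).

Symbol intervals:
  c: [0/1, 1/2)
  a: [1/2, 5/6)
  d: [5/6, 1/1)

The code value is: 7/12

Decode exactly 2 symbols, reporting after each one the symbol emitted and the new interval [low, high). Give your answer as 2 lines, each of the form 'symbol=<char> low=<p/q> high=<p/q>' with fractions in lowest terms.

Answer: symbol=a low=1/2 high=5/6
symbol=c low=1/2 high=2/3

Derivation:
Step 1: interval [0/1, 1/1), width = 1/1 - 0/1 = 1/1
  'c': [0/1 + 1/1*0/1, 0/1 + 1/1*1/2) = [0/1, 1/2)
  'a': [0/1 + 1/1*1/2, 0/1 + 1/1*5/6) = [1/2, 5/6) <- contains code 7/12
  'd': [0/1 + 1/1*5/6, 0/1 + 1/1*1/1) = [5/6, 1/1)
  emit 'a', narrow to [1/2, 5/6)
Step 2: interval [1/2, 5/6), width = 5/6 - 1/2 = 1/3
  'c': [1/2 + 1/3*0/1, 1/2 + 1/3*1/2) = [1/2, 2/3) <- contains code 7/12
  'a': [1/2 + 1/3*1/2, 1/2 + 1/3*5/6) = [2/3, 7/9)
  'd': [1/2 + 1/3*5/6, 1/2 + 1/3*1/1) = [7/9, 5/6)
  emit 'c', narrow to [1/2, 2/3)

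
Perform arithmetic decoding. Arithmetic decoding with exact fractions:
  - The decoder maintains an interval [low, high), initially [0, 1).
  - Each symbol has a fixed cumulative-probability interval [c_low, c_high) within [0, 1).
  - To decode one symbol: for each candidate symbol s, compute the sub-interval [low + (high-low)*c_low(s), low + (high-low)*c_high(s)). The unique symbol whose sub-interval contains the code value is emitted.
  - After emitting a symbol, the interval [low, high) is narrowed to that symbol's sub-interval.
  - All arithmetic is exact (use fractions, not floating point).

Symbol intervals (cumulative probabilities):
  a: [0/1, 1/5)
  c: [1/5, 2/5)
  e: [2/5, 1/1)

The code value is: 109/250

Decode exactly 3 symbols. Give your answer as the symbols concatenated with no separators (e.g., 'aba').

Answer: eac

Derivation:
Step 1: interval [0/1, 1/1), width = 1/1 - 0/1 = 1/1
  'a': [0/1 + 1/1*0/1, 0/1 + 1/1*1/5) = [0/1, 1/5)
  'c': [0/1 + 1/1*1/5, 0/1 + 1/1*2/5) = [1/5, 2/5)
  'e': [0/1 + 1/1*2/5, 0/1 + 1/1*1/1) = [2/5, 1/1) <- contains code 109/250
  emit 'e', narrow to [2/5, 1/1)
Step 2: interval [2/5, 1/1), width = 1/1 - 2/5 = 3/5
  'a': [2/5 + 3/5*0/1, 2/5 + 3/5*1/5) = [2/5, 13/25) <- contains code 109/250
  'c': [2/5 + 3/5*1/5, 2/5 + 3/5*2/5) = [13/25, 16/25)
  'e': [2/5 + 3/5*2/5, 2/5 + 3/5*1/1) = [16/25, 1/1)
  emit 'a', narrow to [2/5, 13/25)
Step 3: interval [2/5, 13/25), width = 13/25 - 2/5 = 3/25
  'a': [2/5 + 3/25*0/1, 2/5 + 3/25*1/5) = [2/5, 53/125)
  'c': [2/5 + 3/25*1/5, 2/5 + 3/25*2/5) = [53/125, 56/125) <- contains code 109/250
  'e': [2/5 + 3/25*2/5, 2/5 + 3/25*1/1) = [56/125, 13/25)
  emit 'c', narrow to [53/125, 56/125)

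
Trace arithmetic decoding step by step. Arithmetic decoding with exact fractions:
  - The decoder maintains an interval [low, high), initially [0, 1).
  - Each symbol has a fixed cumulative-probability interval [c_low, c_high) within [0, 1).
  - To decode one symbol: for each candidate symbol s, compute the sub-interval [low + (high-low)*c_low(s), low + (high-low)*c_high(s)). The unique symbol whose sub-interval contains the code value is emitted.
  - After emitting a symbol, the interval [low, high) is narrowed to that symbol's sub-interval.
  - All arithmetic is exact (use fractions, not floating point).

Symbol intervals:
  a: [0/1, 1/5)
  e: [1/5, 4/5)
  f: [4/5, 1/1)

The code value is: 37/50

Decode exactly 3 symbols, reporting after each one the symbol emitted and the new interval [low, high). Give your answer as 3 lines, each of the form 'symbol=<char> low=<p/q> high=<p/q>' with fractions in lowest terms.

Answer: symbol=e low=1/5 high=4/5
symbol=f low=17/25 high=4/5
symbol=e low=88/125 high=97/125

Derivation:
Step 1: interval [0/1, 1/1), width = 1/1 - 0/1 = 1/1
  'a': [0/1 + 1/1*0/1, 0/1 + 1/1*1/5) = [0/1, 1/5)
  'e': [0/1 + 1/1*1/5, 0/1 + 1/1*4/5) = [1/5, 4/5) <- contains code 37/50
  'f': [0/1 + 1/1*4/5, 0/1 + 1/1*1/1) = [4/5, 1/1)
  emit 'e', narrow to [1/5, 4/5)
Step 2: interval [1/5, 4/5), width = 4/5 - 1/5 = 3/5
  'a': [1/5 + 3/5*0/1, 1/5 + 3/5*1/5) = [1/5, 8/25)
  'e': [1/5 + 3/5*1/5, 1/5 + 3/5*4/5) = [8/25, 17/25)
  'f': [1/5 + 3/5*4/5, 1/5 + 3/5*1/1) = [17/25, 4/5) <- contains code 37/50
  emit 'f', narrow to [17/25, 4/5)
Step 3: interval [17/25, 4/5), width = 4/5 - 17/25 = 3/25
  'a': [17/25 + 3/25*0/1, 17/25 + 3/25*1/5) = [17/25, 88/125)
  'e': [17/25 + 3/25*1/5, 17/25 + 3/25*4/5) = [88/125, 97/125) <- contains code 37/50
  'f': [17/25 + 3/25*4/5, 17/25 + 3/25*1/1) = [97/125, 4/5)
  emit 'e', narrow to [88/125, 97/125)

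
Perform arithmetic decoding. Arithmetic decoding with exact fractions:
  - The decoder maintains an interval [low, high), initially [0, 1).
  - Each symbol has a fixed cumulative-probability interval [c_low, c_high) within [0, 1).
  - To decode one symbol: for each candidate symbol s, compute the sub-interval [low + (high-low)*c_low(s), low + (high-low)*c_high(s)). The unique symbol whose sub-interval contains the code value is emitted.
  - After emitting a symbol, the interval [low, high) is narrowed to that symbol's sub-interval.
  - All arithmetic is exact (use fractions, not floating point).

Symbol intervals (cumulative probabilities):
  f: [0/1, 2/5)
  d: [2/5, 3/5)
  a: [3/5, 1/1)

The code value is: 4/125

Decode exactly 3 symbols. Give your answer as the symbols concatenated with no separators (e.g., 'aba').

Step 1: interval [0/1, 1/1), width = 1/1 - 0/1 = 1/1
  'f': [0/1 + 1/1*0/1, 0/1 + 1/1*2/5) = [0/1, 2/5) <- contains code 4/125
  'd': [0/1 + 1/1*2/5, 0/1 + 1/1*3/5) = [2/5, 3/5)
  'a': [0/1 + 1/1*3/5, 0/1 + 1/1*1/1) = [3/5, 1/1)
  emit 'f', narrow to [0/1, 2/5)
Step 2: interval [0/1, 2/5), width = 2/5 - 0/1 = 2/5
  'f': [0/1 + 2/5*0/1, 0/1 + 2/5*2/5) = [0/1, 4/25) <- contains code 4/125
  'd': [0/1 + 2/5*2/5, 0/1 + 2/5*3/5) = [4/25, 6/25)
  'a': [0/1 + 2/5*3/5, 0/1 + 2/5*1/1) = [6/25, 2/5)
  emit 'f', narrow to [0/1, 4/25)
Step 3: interval [0/1, 4/25), width = 4/25 - 0/1 = 4/25
  'f': [0/1 + 4/25*0/1, 0/1 + 4/25*2/5) = [0/1, 8/125) <- contains code 4/125
  'd': [0/1 + 4/25*2/5, 0/1 + 4/25*3/5) = [8/125, 12/125)
  'a': [0/1 + 4/25*3/5, 0/1 + 4/25*1/1) = [12/125, 4/25)
  emit 'f', narrow to [0/1, 8/125)

Answer: fff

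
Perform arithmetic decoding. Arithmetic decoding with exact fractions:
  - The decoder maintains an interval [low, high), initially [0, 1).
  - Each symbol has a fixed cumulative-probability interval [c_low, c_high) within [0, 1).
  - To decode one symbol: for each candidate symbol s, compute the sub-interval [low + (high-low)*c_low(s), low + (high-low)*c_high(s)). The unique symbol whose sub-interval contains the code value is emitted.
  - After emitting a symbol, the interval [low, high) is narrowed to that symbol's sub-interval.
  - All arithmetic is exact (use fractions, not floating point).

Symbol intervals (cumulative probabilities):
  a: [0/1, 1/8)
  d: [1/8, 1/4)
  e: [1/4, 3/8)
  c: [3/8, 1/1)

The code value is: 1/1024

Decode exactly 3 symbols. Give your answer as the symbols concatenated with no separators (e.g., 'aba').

Step 1: interval [0/1, 1/1), width = 1/1 - 0/1 = 1/1
  'a': [0/1 + 1/1*0/1, 0/1 + 1/1*1/8) = [0/1, 1/8) <- contains code 1/1024
  'd': [0/1 + 1/1*1/8, 0/1 + 1/1*1/4) = [1/8, 1/4)
  'e': [0/1 + 1/1*1/4, 0/1 + 1/1*3/8) = [1/4, 3/8)
  'c': [0/1 + 1/1*3/8, 0/1 + 1/1*1/1) = [3/8, 1/1)
  emit 'a', narrow to [0/1, 1/8)
Step 2: interval [0/1, 1/8), width = 1/8 - 0/1 = 1/8
  'a': [0/1 + 1/8*0/1, 0/1 + 1/8*1/8) = [0/1, 1/64) <- contains code 1/1024
  'd': [0/1 + 1/8*1/8, 0/1 + 1/8*1/4) = [1/64, 1/32)
  'e': [0/1 + 1/8*1/4, 0/1 + 1/8*3/8) = [1/32, 3/64)
  'c': [0/1 + 1/8*3/8, 0/1 + 1/8*1/1) = [3/64, 1/8)
  emit 'a', narrow to [0/1, 1/64)
Step 3: interval [0/1, 1/64), width = 1/64 - 0/1 = 1/64
  'a': [0/1 + 1/64*0/1, 0/1 + 1/64*1/8) = [0/1, 1/512) <- contains code 1/1024
  'd': [0/1 + 1/64*1/8, 0/1 + 1/64*1/4) = [1/512, 1/256)
  'e': [0/1 + 1/64*1/4, 0/1 + 1/64*3/8) = [1/256, 3/512)
  'c': [0/1 + 1/64*3/8, 0/1 + 1/64*1/1) = [3/512, 1/64)
  emit 'a', narrow to [0/1, 1/512)

Answer: aaa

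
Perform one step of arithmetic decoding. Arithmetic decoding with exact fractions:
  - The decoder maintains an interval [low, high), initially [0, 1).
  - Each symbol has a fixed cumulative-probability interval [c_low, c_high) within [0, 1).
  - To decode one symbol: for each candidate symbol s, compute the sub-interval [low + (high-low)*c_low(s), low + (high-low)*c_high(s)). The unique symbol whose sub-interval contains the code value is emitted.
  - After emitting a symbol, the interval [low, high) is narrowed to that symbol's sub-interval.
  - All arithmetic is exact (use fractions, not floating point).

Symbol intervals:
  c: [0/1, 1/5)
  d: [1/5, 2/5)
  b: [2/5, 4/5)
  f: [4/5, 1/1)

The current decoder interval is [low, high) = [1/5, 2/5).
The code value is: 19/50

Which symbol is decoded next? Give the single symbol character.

Answer: f

Derivation:
Interval width = high − low = 2/5 − 1/5 = 1/5
Scaled code = (code − low) / width = (19/50 − 1/5) / 1/5 = 9/10
  c: [0/1, 1/5) 
  d: [1/5, 2/5) 
  b: [2/5, 4/5) 
  f: [4/5, 1/1) ← scaled code falls here ✓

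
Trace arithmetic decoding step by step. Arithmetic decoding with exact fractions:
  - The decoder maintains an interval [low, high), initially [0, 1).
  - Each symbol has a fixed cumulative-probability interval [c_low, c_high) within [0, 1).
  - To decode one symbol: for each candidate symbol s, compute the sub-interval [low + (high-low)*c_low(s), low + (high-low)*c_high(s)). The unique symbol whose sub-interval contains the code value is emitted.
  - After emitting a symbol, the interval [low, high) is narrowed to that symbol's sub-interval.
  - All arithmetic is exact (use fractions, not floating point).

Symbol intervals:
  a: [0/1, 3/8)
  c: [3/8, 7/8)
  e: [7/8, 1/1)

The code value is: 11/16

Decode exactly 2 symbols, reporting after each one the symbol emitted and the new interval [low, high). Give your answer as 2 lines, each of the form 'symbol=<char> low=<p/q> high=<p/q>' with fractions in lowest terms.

Answer: symbol=c low=3/8 high=7/8
symbol=c low=9/16 high=13/16

Derivation:
Step 1: interval [0/1, 1/1), width = 1/1 - 0/1 = 1/1
  'a': [0/1 + 1/1*0/1, 0/1 + 1/1*3/8) = [0/1, 3/8)
  'c': [0/1 + 1/1*3/8, 0/1 + 1/1*7/8) = [3/8, 7/8) <- contains code 11/16
  'e': [0/1 + 1/1*7/8, 0/1 + 1/1*1/1) = [7/8, 1/1)
  emit 'c', narrow to [3/8, 7/8)
Step 2: interval [3/8, 7/8), width = 7/8 - 3/8 = 1/2
  'a': [3/8 + 1/2*0/1, 3/8 + 1/2*3/8) = [3/8, 9/16)
  'c': [3/8 + 1/2*3/8, 3/8 + 1/2*7/8) = [9/16, 13/16) <- contains code 11/16
  'e': [3/8 + 1/2*7/8, 3/8 + 1/2*1/1) = [13/16, 7/8)
  emit 'c', narrow to [9/16, 13/16)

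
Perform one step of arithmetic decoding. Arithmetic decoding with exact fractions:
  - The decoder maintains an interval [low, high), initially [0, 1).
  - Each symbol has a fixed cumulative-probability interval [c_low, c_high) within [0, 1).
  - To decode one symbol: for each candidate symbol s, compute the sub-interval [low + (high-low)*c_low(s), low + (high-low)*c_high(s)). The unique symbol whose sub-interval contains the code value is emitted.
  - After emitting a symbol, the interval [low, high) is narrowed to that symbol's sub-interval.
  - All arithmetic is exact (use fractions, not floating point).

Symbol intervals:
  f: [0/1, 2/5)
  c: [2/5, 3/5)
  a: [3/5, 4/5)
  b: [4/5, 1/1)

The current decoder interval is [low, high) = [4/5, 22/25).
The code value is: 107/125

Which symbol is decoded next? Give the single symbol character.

Interval width = high − low = 22/25 − 4/5 = 2/25
Scaled code = (code − low) / width = (107/125 − 4/5) / 2/25 = 7/10
  f: [0/1, 2/5) 
  c: [2/5, 3/5) 
  a: [3/5, 4/5) ← scaled code falls here ✓
  b: [4/5, 1/1) 

Answer: a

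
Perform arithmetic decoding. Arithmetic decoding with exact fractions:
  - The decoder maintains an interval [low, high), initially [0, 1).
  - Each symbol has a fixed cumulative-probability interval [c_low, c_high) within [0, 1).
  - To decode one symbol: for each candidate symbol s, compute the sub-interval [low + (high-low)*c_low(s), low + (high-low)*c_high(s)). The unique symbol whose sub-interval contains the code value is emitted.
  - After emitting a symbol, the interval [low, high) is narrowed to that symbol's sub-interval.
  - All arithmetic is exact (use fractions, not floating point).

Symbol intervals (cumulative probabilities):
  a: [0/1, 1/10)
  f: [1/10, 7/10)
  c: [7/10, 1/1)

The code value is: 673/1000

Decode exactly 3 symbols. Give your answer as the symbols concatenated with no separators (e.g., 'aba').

Step 1: interval [0/1, 1/1), width = 1/1 - 0/1 = 1/1
  'a': [0/1 + 1/1*0/1, 0/1 + 1/1*1/10) = [0/1, 1/10)
  'f': [0/1 + 1/1*1/10, 0/1 + 1/1*7/10) = [1/10, 7/10) <- contains code 673/1000
  'c': [0/1 + 1/1*7/10, 0/1 + 1/1*1/1) = [7/10, 1/1)
  emit 'f', narrow to [1/10, 7/10)
Step 2: interval [1/10, 7/10), width = 7/10 - 1/10 = 3/5
  'a': [1/10 + 3/5*0/1, 1/10 + 3/5*1/10) = [1/10, 4/25)
  'f': [1/10 + 3/5*1/10, 1/10 + 3/5*7/10) = [4/25, 13/25)
  'c': [1/10 + 3/5*7/10, 1/10 + 3/5*1/1) = [13/25, 7/10) <- contains code 673/1000
  emit 'c', narrow to [13/25, 7/10)
Step 3: interval [13/25, 7/10), width = 7/10 - 13/25 = 9/50
  'a': [13/25 + 9/50*0/1, 13/25 + 9/50*1/10) = [13/25, 269/500)
  'f': [13/25 + 9/50*1/10, 13/25 + 9/50*7/10) = [269/500, 323/500)
  'c': [13/25 + 9/50*7/10, 13/25 + 9/50*1/1) = [323/500, 7/10) <- contains code 673/1000
  emit 'c', narrow to [323/500, 7/10)

Answer: fcc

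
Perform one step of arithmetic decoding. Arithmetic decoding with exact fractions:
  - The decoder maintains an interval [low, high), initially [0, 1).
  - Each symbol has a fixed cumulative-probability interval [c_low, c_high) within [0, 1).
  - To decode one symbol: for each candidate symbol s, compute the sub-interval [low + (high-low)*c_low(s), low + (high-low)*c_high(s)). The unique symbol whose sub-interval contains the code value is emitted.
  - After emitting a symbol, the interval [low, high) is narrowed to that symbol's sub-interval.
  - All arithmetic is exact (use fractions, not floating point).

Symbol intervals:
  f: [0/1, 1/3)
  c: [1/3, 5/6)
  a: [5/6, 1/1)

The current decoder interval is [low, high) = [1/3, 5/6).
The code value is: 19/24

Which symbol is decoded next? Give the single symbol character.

Answer: a

Derivation:
Interval width = high − low = 5/6 − 1/3 = 1/2
Scaled code = (code − low) / width = (19/24 − 1/3) / 1/2 = 11/12
  f: [0/1, 1/3) 
  c: [1/3, 5/6) 
  a: [5/6, 1/1) ← scaled code falls here ✓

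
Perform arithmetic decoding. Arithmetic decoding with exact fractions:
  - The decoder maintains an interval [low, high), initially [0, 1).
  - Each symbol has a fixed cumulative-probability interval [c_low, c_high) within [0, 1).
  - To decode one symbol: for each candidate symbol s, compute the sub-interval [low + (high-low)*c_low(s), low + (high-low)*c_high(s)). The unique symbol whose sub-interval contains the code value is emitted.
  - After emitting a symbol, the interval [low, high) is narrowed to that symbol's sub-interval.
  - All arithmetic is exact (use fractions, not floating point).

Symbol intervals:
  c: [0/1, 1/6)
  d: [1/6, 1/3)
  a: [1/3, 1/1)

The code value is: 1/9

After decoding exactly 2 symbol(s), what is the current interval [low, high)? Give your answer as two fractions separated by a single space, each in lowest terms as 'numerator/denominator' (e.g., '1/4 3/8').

Step 1: interval [0/1, 1/1), width = 1/1 - 0/1 = 1/1
  'c': [0/1 + 1/1*0/1, 0/1 + 1/1*1/6) = [0/1, 1/6) <- contains code 1/9
  'd': [0/1 + 1/1*1/6, 0/1 + 1/1*1/3) = [1/6, 1/3)
  'a': [0/1 + 1/1*1/3, 0/1 + 1/1*1/1) = [1/3, 1/1)
  emit 'c', narrow to [0/1, 1/6)
Step 2: interval [0/1, 1/6), width = 1/6 - 0/1 = 1/6
  'c': [0/1 + 1/6*0/1, 0/1 + 1/6*1/6) = [0/1, 1/36)
  'd': [0/1 + 1/6*1/6, 0/1 + 1/6*1/3) = [1/36, 1/18)
  'a': [0/1 + 1/6*1/3, 0/1 + 1/6*1/1) = [1/18, 1/6) <- contains code 1/9
  emit 'a', narrow to [1/18, 1/6)

Answer: 1/18 1/6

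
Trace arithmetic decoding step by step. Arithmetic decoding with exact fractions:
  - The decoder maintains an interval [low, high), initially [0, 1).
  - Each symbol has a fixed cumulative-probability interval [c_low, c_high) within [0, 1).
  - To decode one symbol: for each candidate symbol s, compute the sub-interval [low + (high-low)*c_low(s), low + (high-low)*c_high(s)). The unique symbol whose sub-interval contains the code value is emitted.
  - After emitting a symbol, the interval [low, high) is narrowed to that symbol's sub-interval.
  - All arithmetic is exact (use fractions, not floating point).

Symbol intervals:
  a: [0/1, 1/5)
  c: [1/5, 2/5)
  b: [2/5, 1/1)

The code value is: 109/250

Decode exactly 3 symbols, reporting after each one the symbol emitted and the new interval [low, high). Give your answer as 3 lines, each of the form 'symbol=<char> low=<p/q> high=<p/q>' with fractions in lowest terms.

Step 1: interval [0/1, 1/1), width = 1/1 - 0/1 = 1/1
  'a': [0/1 + 1/1*0/1, 0/1 + 1/1*1/5) = [0/1, 1/5)
  'c': [0/1 + 1/1*1/5, 0/1 + 1/1*2/5) = [1/5, 2/5)
  'b': [0/1 + 1/1*2/5, 0/1 + 1/1*1/1) = [2/5, 1/1) <- contains code 109/250
  emit 'b', narrow to [2/5, 1/1)
Step 2: interval [2/5, 1/1), width = 1/1 - 2/5 = 3/5
  'a': [2/5 + 3/5*0/1, 2/5 + 3/5*1/5) = [2/5, 13/25) <- contains code 109/250
  'c': [2/5 + 3/5*1/5, 2/5 + 3/5*2/5) = [13/25, 16/25)
  'b': [2/5 + 3/5*2/5, 2/5 + 3/5*1/1) = [16/25, 1/1)
  emit 'a', narrow to [2/5, 13/25)
Step 3: interval [2/5, 13/25), width = 13/25 - 2/5 = 3/25
  'a': [2/5 + 3/25*0/1, 2/5 + 3/25*1/5) = [2/5, 53/125)
  'c': [2/5 + 3/25*1/5, 2/5 + 3/25*2/5) = [53/125, 56/125) <- contains code 109/250
  'b': [2/5 + 3/25*2/5, 2/5 + 3/25*1/1) = [56/125, 13/25)
  emit 'c', narrow to [53/125, 56/125)

Answer: symbol=b low=2/5 high=1/1
symbol=a low=2/5 high=13/25
symbol=c low=53/125 high=56/125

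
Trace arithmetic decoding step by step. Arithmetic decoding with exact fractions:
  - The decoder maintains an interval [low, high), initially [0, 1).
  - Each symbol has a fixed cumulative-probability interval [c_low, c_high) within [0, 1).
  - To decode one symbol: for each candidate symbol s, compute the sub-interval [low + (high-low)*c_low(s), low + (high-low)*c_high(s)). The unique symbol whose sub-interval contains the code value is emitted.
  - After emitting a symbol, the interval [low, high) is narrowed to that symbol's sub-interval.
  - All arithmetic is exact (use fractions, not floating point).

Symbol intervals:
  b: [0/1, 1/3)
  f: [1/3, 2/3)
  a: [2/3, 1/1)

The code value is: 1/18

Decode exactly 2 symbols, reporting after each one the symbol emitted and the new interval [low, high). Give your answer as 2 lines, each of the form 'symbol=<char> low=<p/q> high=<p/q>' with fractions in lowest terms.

Answer: symbol=b low=0/1 high=1/3
symbol=b low=0/1 high=1/9

Derivation:
Step 1: interval [0/1, 1/1), width = 1/1 - 0/1 = 1/1
  'b': [0/1 + 1/1*0/1, 0/1 + 1/1*1/3) = [0/1, 1/3) <- contains code 1/18
  'f': [0/1 + 1/1*1/3, 0/1 + 1/1*2/3) = [1/3, 2/3)
  'a': [0/1 + 1/1*2/3, 0/1 + 1/1*1/1) = [2/3, 1/1)
  emit 'b', narrow to [0/1, 1/3)
Step 2: interval [0/1, 1/3), width = 1/3 - 0/1 = 1/3
  'b': [0/1 + 1/3*0/1, 0/1 + 1/3*1/3) = [0/1, 1/9) <- contains code 1/18
  'f': [0/1 + 1/3*1/3, 0/1 + 1/3*2/3) = [1/9, 2/9)
  'a': [0/1 + 1/3*2/3, 0/1 + 1/3*1/1) = [2/9, 1/3)
  emit 'b', narrow to [0/1, 1/9)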